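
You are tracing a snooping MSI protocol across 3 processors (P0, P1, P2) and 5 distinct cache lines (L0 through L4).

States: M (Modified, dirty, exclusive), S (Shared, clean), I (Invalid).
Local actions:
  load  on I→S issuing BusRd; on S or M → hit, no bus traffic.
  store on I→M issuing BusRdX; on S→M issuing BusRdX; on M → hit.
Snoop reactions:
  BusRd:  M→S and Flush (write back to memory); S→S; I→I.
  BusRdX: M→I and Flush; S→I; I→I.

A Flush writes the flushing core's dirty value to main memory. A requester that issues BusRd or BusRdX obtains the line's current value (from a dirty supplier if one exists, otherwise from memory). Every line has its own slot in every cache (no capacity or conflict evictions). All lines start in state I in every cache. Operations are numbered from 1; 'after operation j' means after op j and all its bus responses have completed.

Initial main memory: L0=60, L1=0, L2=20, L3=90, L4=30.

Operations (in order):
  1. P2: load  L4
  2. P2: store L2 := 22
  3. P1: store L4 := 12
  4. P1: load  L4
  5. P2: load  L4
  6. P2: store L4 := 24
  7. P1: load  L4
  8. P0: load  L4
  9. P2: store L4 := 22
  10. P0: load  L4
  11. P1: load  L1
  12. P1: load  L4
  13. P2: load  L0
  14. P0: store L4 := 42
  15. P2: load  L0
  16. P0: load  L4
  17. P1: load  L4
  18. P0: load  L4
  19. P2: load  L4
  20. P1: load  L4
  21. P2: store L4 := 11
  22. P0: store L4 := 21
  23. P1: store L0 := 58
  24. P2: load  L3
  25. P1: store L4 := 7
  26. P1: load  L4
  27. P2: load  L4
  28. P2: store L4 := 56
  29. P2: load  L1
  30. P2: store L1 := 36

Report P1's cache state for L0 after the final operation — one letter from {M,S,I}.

step 1: P2: load  L4  ⟶  IIS  (L4)  txn=BusRd  M[L4]=30
step 2: P2: store L2 := 22  ⟶  IIM  (L2)  txn=BusRdX  M[L2]=20
step 3: P1: store L4 := 12  ⟶  IMI  (L4)  txn=BusRdX  M[L4]=30
step 4: P1: load  L4  ⟶  IMI  (L4)  txn=∅  M[L4]=30
step 5: P2: load  L4  ⟶  ISS  (L4)  txn=BusRd+Flush  M[L4]=12
step 6: P2: store L4 := 24  ⟶  IIM  (L4)  txn=BusRdX  M[L4]=12
step 7: P1: load  L4  ⟶  ISS  (L4)  txn=BusRd+Flush  M[L4]=24
step 8: P0: load  L4  ⟶  SSS  (L4)  txn=BusRd  M[L4]=24
step 9: P2: store L4 := 22  ⟶  IIM  (L4)  txn=BusRdX  M[L4]=24
step 10: P0: load  L4  ⟶  SIS  (L4)  txn=BusRd+Flush  M[L4]=22
step 11: P1: load  L1  ⟶  ISI  (L1)  txn=BusRd  M[L1]=0
step 12: P1: load  L4  ⟶  SSS  (L4)  txn=BusRd  M[L4]=22
step 13: P2: load  L0  ⟶  IIS  (L0)  txn=BusRd  M[L0]=60
step 14: P0: store L4 := 42  ⟶  MII  (L4)  txn=BusRdX  M[L4]=22
step 15: P2: load  L0  ⟶  IIS  (L0)  txn=∅  M[L0]=60
step 16: P0: load  L4  ⟶  MII  (L4)  txn=∅  M[L4]=22
step 17: P1: load  L4  ⟶  SSI  (L4)  txn=BusRd+Flush  M[L4]=42
step 18: P0: load  L4  ⟶  SSI  (L4)  txn=∅  M[L4]=42
step 19: P2: load  L4  ⟶  SSS  (L4)  txn=BusRd  M[L4]=42
step 20: P1: load  L4  ⟶  SSS  (L4)  txn=∅  M[L4]=42
step 21: P2: store L4 := 11  ⟶  IIM  (L4)  txn=BusRdX  M[L4]=42
step 22: P0: store L4 := 21  ⟶  MII  (L4)  txn=BusRdX+Flush  M[L4]=11
step 23: P1: store L0 := 58  ⟶  IMI  (L0)  txn=BusRdX  M[L0]=60
step 24: P2: load  L3  ⟶  IIS  (L3)  txn=BusRd  M[L3]=90
step 25: P1: store L4 := 7  ⟶  IMI  (L4)  txn=BusRdX+Flush  M[L4]=21
step 26: P1: load  L4  ⟶  IMI  (L4)  txn=∅  M[L4]=21
step 27: P2: load  L4  ⟶  ISS  (L4)  txn=BusRd+Flush  M[L4]=7
step 28: P2: store L4 := 56  ⟶  IIM  (L4)  txn=BusRdX  M[L4]=7
step 29: P2: load  L1  ⟶  ISS  (L1)  txn=BusRd  M[L1]=0
step 30: P2: store L1 := 36  ⟶  IIM  (L1)  txn=BusRdX  M[L1]=0

state = M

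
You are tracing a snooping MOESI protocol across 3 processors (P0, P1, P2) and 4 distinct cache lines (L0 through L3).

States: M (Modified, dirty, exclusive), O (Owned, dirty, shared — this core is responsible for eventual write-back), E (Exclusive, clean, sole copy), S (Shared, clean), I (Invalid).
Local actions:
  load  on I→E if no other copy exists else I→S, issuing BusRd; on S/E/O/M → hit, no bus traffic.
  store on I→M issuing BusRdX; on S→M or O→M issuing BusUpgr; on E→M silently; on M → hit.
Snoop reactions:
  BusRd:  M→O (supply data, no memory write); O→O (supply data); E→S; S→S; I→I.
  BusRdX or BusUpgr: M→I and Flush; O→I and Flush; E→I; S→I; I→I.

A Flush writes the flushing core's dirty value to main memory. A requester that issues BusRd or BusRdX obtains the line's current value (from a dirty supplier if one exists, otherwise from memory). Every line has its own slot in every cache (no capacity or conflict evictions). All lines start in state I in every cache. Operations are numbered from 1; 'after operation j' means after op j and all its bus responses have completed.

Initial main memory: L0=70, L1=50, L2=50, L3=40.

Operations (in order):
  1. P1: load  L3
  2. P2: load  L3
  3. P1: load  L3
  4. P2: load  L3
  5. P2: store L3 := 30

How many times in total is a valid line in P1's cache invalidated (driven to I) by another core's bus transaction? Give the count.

1. P1: load  L3  bus=[BusRd]  L3: P0=I P1=E P2=I  mem[L3]=40
2. P2: load  L3  bus=[BusRd]  L3: P0=I P1=S P2=S  mem[L3]=40
3. P1: load  L3  bus=[-]  L3: P0=I P1=S P2=S  mem[L3]=40
4. P2: load  L3  bus=[-]  L3: P0=I P1=S P2=S  mem[L3]=40
5. P2: store L3 := 30  bus=[BusUpgr]  L3: P0=I P1=I P2=M  mem[L3]=40

invalidations = 1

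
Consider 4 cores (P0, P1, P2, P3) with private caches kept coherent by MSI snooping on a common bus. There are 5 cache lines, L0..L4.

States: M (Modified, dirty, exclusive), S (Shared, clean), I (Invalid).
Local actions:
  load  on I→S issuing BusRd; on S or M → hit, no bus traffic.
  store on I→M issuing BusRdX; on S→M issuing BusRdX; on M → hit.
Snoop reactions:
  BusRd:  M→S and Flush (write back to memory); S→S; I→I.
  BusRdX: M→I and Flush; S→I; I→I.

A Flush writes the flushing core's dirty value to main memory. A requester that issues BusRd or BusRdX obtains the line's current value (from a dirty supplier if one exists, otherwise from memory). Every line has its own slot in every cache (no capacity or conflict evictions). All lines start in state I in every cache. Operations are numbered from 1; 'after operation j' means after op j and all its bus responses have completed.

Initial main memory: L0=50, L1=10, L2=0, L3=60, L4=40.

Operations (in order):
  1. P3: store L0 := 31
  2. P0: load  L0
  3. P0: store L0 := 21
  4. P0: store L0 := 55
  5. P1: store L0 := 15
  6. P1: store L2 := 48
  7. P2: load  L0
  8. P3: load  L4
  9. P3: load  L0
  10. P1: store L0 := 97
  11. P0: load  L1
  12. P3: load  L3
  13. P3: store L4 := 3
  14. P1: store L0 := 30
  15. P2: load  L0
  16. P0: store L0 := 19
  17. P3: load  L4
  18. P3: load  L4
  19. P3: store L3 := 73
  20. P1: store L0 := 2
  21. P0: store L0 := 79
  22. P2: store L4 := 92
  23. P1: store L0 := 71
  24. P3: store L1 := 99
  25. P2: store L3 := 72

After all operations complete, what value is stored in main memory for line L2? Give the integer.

step 1: P3: store L0 := 31  ⟶  IIIM  (L0)  txn=BusRdX  M[L0]=50
step 2: P0: load  L0  ⟶  SIIS  (L0)  txn=BusRd+Flush  M[L0]=31
step 3: P0: store L0 := 21  ⟶  MIII  (L0)  txn=BusRdX  M[L0]=31
step 4: P0: store L0 := 55  ⟶  MIII  (L0)  txn=∅  M[L0]=31
step 5: P1: store L0 := 15  ⟶  IMII  (L0)  txn=BusRdX+Flush  M[L0]=55
step 6: P1: store L2 := 48  ⟶  IMII  (L2)  txn=BusRdX  M[L2]=0
step 7: P2: load  L0  ⟶  ISSI  (L0)  txn=BusRd+Flush  M[L0]=15
step 8: P3: load  L4  ⟶  IIIS  (L4)  txn=BusRd  M[L4]=40
step 9: P3: load  L0  ⟶  ISSS  (L0)  txn=BusRd  M[L0]=15
step 10: P1: store L0 := 97  ⟶  IMII  (L0)  txn=BusRdX  M[L0]=15
step 11: P0: load  L1  ⟶  SIII  (L1)  txn=BusRd  M[L1]=10
step 12: P3: load  L3  ⟶  IIIS  (L3)  txn=BusRd  M[L3]=60
step 13: P3: store L4 := 3  ⟶  IIIM  (L4)  txn=BusRdX  M[L4]=40
step 14: P1: store L0 := 30  ⟶  IMII  (L0)  txn=∅  M[L0]=15
step 15: P2: load  L0  ⟶  ISSI  (L0)  txn=BusRd+Flush  M[L0]=30
step 16: P0: store L0 := 19  ⟶  MIII  (L0)  txn=BusRdX  M[L0]=30
step 17: P3: load  L4  ⟶  IIIM  (L4)  txn=∅  M[L4]=40
step 18: P3: load  L4  ⟶  IIIM  (L4)  txn=∅  M[L4]=40
step 19: P3: store L3 := 73  ⟶  IIIM  (L3)  txn=BusRdX  M[L3]=60
step 20: P1: store L0 := 2  ⟶  IMII  (L0)  txn=BusRdX+Flush  M[L0]=19
step 21: P0: store L0 := 79  ⟶  MIII  (L0)  txn=BusRdX+Flush  M[L0]=2
step 22: P2: store L4 := 92  ⟶  IIMI  (L4)  txn=BusRdX+Flush  M[L4]=3
step 23: P1: store L0 := 71  ⟶  IMII  (L0)  txn=BusRdX+Flush  M[L0]=79
step 24: P3: store L1 := 99  ⟶  IIIM  (L1)  txn=BusRdX  M[L1]=10
step 25: P2: store L3 := 72  ⟶  IIMI  (L3)  txn=BusRdX+Flush  M[L3]=73

memory[L2] = 0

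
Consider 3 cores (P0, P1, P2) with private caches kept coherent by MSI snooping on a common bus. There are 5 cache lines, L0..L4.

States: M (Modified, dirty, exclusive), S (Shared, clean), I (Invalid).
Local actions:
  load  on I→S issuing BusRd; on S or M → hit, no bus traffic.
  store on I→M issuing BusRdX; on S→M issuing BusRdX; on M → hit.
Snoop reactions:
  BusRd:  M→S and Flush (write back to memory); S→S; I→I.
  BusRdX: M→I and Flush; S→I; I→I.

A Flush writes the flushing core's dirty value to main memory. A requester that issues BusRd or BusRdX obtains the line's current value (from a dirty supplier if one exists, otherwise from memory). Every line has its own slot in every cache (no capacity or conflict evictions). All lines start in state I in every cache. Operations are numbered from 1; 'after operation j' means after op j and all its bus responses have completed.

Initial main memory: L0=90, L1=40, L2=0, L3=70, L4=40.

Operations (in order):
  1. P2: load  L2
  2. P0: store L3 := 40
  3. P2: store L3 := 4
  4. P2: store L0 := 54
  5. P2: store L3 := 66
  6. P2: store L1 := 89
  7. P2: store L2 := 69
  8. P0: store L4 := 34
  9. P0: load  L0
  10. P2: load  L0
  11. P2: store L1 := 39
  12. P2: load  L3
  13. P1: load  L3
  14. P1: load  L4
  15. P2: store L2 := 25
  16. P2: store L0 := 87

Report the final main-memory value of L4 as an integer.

memory[L4] = 34

[1] P2: load  L2 | P0:I, P1:I, P2:S(0) | bus: BusRd
[2] P0: store L3 := 40 | P0:M(40), P1:I, P2:I | bus: BusRdX
[3] P2: store L3 := 4 | P0:I, P1:I, P2:M(4) | bus: BusRdX,Flush
[4] P2: store L0 := 54 | P0:I, P1:I, P2:M(54) | bus: BusRdX
[5] P2: store L3 := 66 | P0:I, P1:I, P2:M(66) | bus: none
[6] P2: store L1 := 89 | P0:I, P1:I, P2:M(89) | bus: BusRdX
[7] P2: store L2 := 69 | P0:I, P1:I, P2:M(69) | bus: BusRdX
[8] P0: store L4 := 34 | P0:M(34), P1:I, P2:I | bus: BusRdX
[9] P0: load  L0 | P0:S(54), P1:I, P2:S(54) | bus: BusRd,Flush
[10] P2: load  L0 | P0:S(54), P1:I, P2:S(54) | bus: none
[11] P2: store L1 := 39 | P0:I, P1:I, P2:M(39) | bus: none
[12] P2: load  L3 | P0:I, P1:I, P2:M(66) | bus: none
[13] P1: load  L3 | P0:I, P1:S(66), P2:S(66) | bus: BusRd,Flush
[14] P1: load  L4 | P0:S(34), P1:S(34), P2:I | bus: BusRd,Flush
[15] P2: store L2 := 25 | P0:I, P1:I, P2:M(25) | bus: none
[16] P2: store L0 := 87 | P0:I, P1:I, P2:M(87) | bus: BusRdX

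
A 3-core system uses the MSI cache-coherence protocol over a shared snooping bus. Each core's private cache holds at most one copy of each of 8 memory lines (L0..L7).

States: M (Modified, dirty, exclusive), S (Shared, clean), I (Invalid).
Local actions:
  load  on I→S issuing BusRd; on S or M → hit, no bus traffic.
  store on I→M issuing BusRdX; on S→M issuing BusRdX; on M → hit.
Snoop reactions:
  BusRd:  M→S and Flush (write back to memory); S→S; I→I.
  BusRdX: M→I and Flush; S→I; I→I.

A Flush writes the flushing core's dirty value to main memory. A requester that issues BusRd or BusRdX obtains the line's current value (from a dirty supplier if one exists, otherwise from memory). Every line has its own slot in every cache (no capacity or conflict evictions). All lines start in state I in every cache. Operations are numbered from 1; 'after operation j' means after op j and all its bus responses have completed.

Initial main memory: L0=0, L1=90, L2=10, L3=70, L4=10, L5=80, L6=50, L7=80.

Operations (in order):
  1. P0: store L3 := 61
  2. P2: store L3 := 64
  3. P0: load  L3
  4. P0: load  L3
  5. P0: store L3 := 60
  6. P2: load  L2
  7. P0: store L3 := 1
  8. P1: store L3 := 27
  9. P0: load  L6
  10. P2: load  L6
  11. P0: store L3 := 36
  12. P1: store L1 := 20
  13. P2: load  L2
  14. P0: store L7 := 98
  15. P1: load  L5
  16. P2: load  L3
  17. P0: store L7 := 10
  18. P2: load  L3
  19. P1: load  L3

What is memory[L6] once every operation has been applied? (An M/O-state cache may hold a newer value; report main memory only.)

memory[L6] = 50

  op1 P0: store L3 := 61 → M/I/I on L3; bus BusRdX; mem=70
  op2 P2: store L3 := 64 → I/I/M on L3; bus BusRdX Flush; mem=61
  op3 P0: load  L3 → S/I/S on L3; bus BusRd Flush; mem=64
  op4 P0: load  L3 → S/I/S on L3; bus (none); mem=64
  op5 P0: store L3 := 60 → M/I/I on L3; bus BusRdX; mem=64
  op6 P2: load  L2 → I/I/S on L2; bus BusRd; mem=10
  op7 P0: store L3 := 1 → M/I/I on L3; bus (none); mem=64
  op8 P1: store L3 := 27 → I/M/I on L3; bus BusRdX Flush; mem=1
  op9 P0: load  L6 → S/I/I on L6; bus BusRd; mem=50
  op10 P2: load  L6 → S/I/S on L6; bus BusRd; mem=50
  op11 P0: store L3 := 36 → M/I/I on L3; bus BusRdX Flush; mem=27
  op12 P1: store L1 := 20 → I/M/I on L1; bus BusRdX; mem=90
  op13 P2: load  L2 → I/I/S on L2; bus (none); mem=10
  op14 P0: store L7 := 98 → M/I/I on L7; bus BusRdX; mem=80
  op15 P1: load  L5 → I/S/I on L5; bus BusRd; mem=80
  op16 P2: load  L3 → S/I/S on L3; bus BusRd Flush; mem=36
  op17 P0: store L7 := 10 → M/I/I on L7; bus (none); mem=80
  op18 P2: load  L3 → S/I/S on L3; bus (none); mem=36
  op19 P1: load  L3 → S/S/S on L3; bus BusRd; mem=36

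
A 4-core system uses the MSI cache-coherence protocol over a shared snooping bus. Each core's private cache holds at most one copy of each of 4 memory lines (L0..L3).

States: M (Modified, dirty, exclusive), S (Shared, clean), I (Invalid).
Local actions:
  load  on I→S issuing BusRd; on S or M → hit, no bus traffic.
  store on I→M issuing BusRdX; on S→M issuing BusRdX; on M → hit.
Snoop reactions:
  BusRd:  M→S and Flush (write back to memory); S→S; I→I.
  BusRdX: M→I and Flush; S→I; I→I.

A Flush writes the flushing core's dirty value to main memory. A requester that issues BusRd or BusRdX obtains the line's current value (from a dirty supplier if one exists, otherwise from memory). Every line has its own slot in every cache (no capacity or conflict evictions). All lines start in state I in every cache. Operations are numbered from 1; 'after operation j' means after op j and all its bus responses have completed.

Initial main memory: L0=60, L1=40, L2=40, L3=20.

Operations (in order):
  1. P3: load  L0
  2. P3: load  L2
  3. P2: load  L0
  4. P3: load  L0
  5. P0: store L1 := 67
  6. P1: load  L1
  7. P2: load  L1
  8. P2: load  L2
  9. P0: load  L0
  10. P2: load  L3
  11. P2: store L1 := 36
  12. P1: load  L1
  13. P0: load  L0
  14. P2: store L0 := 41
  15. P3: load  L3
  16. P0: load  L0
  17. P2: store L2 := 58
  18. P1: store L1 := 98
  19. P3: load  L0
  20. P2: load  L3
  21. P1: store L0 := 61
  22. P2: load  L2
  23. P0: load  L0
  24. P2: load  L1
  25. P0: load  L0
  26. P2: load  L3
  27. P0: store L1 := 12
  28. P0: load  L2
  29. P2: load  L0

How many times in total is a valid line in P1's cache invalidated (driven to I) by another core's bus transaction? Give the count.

invalidations = 2

  op1 P3: load  L0 → I/I/I/S on L0; bus BusRd; mem=60
  op2 P3: load  L2 → I/I/I/S on L2; bus BusRd; mem=40
  op3 P2: load  L0 → I/I/S/S on L0; bus BusRd; mem=60
  op4 P3: load  L0 → I/I/S/S on L0; bus (none); mem=60
  op5 P0: store L1 := 67 → M/I/I/I on L1; bus BusRdX; mem=40
  op6 P1: load  L1 → S/S/I/I on L1; bus BusRd Flush; mem=67
  op7 P2: load  L1 → S/S/S/I on L1; bus BusRd; mem=67
  op8 P2: load  L2 → I/I/S/S on L2; bus BusRd; mem=40
  op9 P0: load  L0 → S/I/S/S on L0; bus BusRd; mem=60
  op10 P2: load  L3 → I/I/S/I on L3; bus BusRd; mem=20
  op11 P2: store L1 := 36 → I/I/M/I on L1; bus BusRdX; mem=67
  op12 P1: load  L1 → I/S/S/I on L1; bus BusRd Flush; mem=36
  op13 P0: load  L0 → S/I/S/S on L0; bus (none); mem=60
  op14 P2: store L0 := 41 → I/I/M/I on L0; bus BusRdX; mem=60
  op15 P3: load  L3 → I/I/S/S on L3; bus BusRd; mem=20
  op16 P0: load  L0 → S/I/S/I on L0; bus BusRd Flush; mem=41
  op17 P2: store L2 := 58 → I/I/M/I on L2; bus BusRdX; mem=40
  op18 P1: store L1 := 98 → I/M/I/I on L1; bus BusRdX; mem=36
  op19 P3: load  L0 → S/I/S/S on L0; bus BusRd; mem=41
  op20 P2: load  L3 → I/I/S/S on L3; bus (none); mem=20
  op21 P1: store L0 := 61 → I/M/I/I on L0; bus BusRdX; mem=41
  op22 P2: load  L2 → I/I/M/I on L2; bus (none); mem=40
  op23 P0: load  L0 → S/S/I/I on L0; bus BusRd Flush; mem=61
  op24 P2: load  L1 → I/S/S/I on L1; bus BusRd Flush; mem=98
  op25 P0: load  L0 → S/S/I/I on L0; bus (none); mem=61
  op26 P2: load  L3 → I/I/S/S on L3; bus (none); mem=20
  op27 P0: store L1 := 12 → M/I/I/I on L1; bus BusRdX; mem=98
  op28 P0: load  L2 → S/I/S/I on L2; bus BusRd Flush; mem=58
  op29 P2: load  L0 → S/S/S/I on L0; bus BusRd; mem=61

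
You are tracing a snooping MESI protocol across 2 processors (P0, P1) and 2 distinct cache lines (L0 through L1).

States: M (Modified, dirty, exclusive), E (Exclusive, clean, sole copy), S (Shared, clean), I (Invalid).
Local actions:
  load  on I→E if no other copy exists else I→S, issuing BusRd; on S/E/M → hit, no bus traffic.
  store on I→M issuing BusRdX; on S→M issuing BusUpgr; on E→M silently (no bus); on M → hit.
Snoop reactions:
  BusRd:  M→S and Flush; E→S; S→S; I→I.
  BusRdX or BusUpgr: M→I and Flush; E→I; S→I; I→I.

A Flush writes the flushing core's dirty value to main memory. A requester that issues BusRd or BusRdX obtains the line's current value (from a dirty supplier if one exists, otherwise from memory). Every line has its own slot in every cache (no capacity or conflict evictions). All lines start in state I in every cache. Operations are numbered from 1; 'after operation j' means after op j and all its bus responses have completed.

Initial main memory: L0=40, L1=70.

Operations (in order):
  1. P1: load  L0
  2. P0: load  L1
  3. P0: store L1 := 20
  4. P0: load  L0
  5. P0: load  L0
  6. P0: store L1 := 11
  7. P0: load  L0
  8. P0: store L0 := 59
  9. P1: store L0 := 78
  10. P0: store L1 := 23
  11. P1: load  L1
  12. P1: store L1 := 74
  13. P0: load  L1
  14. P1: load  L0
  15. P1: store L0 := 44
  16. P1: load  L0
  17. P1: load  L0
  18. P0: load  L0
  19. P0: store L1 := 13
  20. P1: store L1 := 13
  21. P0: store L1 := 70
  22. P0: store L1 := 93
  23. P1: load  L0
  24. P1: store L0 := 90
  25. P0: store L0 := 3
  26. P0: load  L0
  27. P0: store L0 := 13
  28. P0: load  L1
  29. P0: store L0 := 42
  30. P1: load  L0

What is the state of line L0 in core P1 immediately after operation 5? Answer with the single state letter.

state = S

1. P1: load  L0  bus=[BusRd]  L0: P0=I P1=E  mem[L0]=40
2. P0: load  L1  bus=[BusRd]  L1: P0=E P1=I  mem[L1]=70
3. P0: store L1 := 20  bus=[-]  L1: P0=M P1=I  mem[L1]=70
4. P0: load  L0  bus=[BusRd]  L0: P0=S P1=S  mem[L0]=40
5. P0: load  L0  bus=[-]  L0: P0=S P1=S  mem[L0]=40
6. P0: store L1 := 11  bus=[-]  L1: P0=M P1=I  mem[L1]=70
7. P0: load  L0  bus=[-]  L0: P0=S P1=S  mem[L0]=40
8. P0: store L0 := 59  bus=[BusUpgr]  L0: P0=M P1=I  mem[L0]=40
9. P1: store L0 := 78  bus=[BusRdX,Flush]  L0: P0=I P1=M  mem[L0]=59
10. P0: store L1 := 23  bus=[-]  L1: P0=M P1=I  mem[L1]=70
11. P1: load  L1  bus=[BusRd,Flush]  L1: P0=S P1=S  mem[L1]=23
12. P1: store L1 := 74  bus=[BusUpgr]  L1: P0=I P1=M  mem[L1]=23
13. P0: load  L1  bus=[BusRd,Flush]  L1: P0=S P1=S  mem[L1]=74
14. P1: load  L0  bus=[-]  L0: P0=I P1=M  mem[L0]=59
15. P1: store L0 := 44  bus=[-]  L0: P0=I P1=M  mem[L0]=59
16. P1: load  L0  bus=[-]  L0: P0=I P1=M  mem[L0]=59
17. P1: load  L0  bus=[-]  L0: P0=I P1=M  mem[L0]=59
18. P0: load  L0  bus=[BusRd,Flush]  L0: P0=S P1=S  mem[L0]=44
19. P0: store L1 := 13  bus=[BusUpgr]  L1: P0=M P1=I  mem[L1]=74
20. P1: store L1 := 13  bus=[BusRdX,Flush]  L1: P0=I P1=M  mem[L1]=13
21. P0: store L1 := 70  bus=[BusRdX,Flush]  L1: P0=M P1=I  mem[L1]=13
22. P0: store L1 := 93  bus=[-]  L1: P0=M P1=I  mem[L1]=13
23. P1: load  L0  bus=[-]  L0: P0=S P1=S  mem[L0]=44
24. P1: store L0 := 90  bus=[BusUpgr]  L0: P0=I P1=M  mem[L0]=44
25. P0: store L0 := 3  bus=[BusRdX,Flush]  L0: P0=M P1=I  mem[L0]=90
26. P0: load  L0  bus=[-]  L0: P0=M P1=I  mem[L0]=90
27. P0: store L0 := 13  bus=[-]  L0: P0=M P1=I  mem[L0]=90
28. P0: load  L1  bus=[-]  L1: P0=M P1=I  mem[L1]=13
29. P0: store L0 := 42  bus=[-]  L0: P0=M P1=I  mem[L0]=90
30. P1: load  L0  bus=[BusRd,Flush]  L0: P0=S P1=S  mem[L0]=42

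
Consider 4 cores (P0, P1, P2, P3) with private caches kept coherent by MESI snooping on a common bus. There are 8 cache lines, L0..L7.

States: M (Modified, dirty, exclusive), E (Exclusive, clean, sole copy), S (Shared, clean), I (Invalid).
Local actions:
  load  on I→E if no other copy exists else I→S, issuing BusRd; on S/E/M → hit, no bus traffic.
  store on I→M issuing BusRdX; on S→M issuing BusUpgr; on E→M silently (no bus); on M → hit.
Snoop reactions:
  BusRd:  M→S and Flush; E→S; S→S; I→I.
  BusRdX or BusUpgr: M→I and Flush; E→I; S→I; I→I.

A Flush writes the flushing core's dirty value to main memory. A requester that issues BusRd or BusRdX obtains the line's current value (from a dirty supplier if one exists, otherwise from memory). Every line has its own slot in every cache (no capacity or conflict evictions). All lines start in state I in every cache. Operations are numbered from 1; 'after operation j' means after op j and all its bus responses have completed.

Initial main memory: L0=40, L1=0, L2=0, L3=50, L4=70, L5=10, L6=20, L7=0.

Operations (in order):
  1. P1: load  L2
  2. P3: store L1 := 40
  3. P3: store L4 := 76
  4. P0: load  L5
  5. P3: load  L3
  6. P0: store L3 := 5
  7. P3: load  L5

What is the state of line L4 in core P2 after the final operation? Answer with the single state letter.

state = I

step 1: P1: load  L2  ⟶  IEII  (L2)  txn=BusRd  M[L2]=0
step 2: P3: store L1 := 40  ⟶  IIIM  (L1)  txn=BusRdX  M[L1]=0
step 3: P3: store L4 := 76  ⟶  IIIM  (L4)  txn=BusRdX  M[L4]=70
step 4: P0: load  L5  ⟶  EIII  (L5)  txn=BusRd  M[L5]=10
step 5: P3: load  L3  ⟶  IIIE  (L3)  txn=BusRd  M[L3]=50
step 6: P0: store L3 := 5  ⟶  MIII  (L3)  txn=BusRdX  M[L3]=50
step 7: P3: load  L5  ⟶  SIIS  (L5)  txn=BusRd  M[L5]=10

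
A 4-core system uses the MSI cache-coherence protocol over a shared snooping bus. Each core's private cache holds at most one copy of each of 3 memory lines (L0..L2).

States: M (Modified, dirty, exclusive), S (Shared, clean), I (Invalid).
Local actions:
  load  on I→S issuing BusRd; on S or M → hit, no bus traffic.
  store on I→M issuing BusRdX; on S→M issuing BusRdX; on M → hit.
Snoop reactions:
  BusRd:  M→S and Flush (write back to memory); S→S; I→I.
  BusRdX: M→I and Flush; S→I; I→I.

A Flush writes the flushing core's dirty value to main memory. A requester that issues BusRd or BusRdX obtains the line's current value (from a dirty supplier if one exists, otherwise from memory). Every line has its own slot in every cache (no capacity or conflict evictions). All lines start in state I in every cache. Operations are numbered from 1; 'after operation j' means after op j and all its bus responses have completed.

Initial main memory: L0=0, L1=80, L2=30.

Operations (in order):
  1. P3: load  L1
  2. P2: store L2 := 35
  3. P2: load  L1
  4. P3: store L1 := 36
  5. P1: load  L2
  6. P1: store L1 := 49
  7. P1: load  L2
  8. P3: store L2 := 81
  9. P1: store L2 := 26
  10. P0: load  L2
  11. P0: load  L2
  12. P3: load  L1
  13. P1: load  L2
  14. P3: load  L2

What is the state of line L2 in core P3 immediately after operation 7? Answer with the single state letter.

state = I

  op1 P3: load  L1 → I/I/I/S on L1; bus BusRd; mem=80
  op2 P2: store L2 := 35 → I/I/M/I on L2; bus BusRdX; mem=30
  op3 P2: load  L1 → I/I/S/S on L1; bus BusRd; mem=80
  op4 P3: store L1 := 36 → I/I/I/M on L1; bus BusRdX; mem=80
  op5 P1: load  L2 → I/S/S/I on L2; bus BusRd Flush; mem=35
  op6 P1: store L1 := 49 → I/M/I/I on L1; bus BusRdX Flush; mem=36
  op7 P1: load  L2 → I/S/S/I on L2; bus (none); mem=35
  op8 P3: store L2 := 81 → I/I/I/M on L2; bus BusRdX; mem=35
  op9 P1: store L2 := 26 → I/M/I/I on L2; bus BusRdX Flush; mem=81
  op10 P0: load  L2 → S/S/I/I on L2; bus BusRd Flush; mem=26
  op11 P0: load  L2 → S/S/I/I on L2; bus (none); mem=26
  op12 P3: load  L1 → I/S/I/S on L1; bus BusRd Flush; mem=49
  op13 P1: load  L2 → S/S/I/I on L2; bus (none); mem=26
  op14 P3: load  L2 → S/S/I/S on L2; bus BusRd; mem=26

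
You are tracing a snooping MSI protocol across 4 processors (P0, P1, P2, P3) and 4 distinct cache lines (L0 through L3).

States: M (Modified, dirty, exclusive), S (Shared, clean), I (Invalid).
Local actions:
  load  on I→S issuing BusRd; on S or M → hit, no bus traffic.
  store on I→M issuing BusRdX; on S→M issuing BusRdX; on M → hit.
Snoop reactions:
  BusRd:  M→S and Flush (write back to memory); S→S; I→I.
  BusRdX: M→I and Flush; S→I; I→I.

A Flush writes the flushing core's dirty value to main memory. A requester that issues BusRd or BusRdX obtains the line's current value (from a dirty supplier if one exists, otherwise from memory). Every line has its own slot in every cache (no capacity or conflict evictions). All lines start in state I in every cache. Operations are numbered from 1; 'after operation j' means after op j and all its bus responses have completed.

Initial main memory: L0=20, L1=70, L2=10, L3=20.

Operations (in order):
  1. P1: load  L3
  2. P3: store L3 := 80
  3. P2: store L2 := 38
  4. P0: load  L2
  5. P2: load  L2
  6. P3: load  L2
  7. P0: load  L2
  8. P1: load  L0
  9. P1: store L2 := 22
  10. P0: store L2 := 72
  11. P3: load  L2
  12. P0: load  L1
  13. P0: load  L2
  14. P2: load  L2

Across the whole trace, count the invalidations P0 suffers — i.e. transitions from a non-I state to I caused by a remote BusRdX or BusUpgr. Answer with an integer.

1. P1: load  L3  bus=[BusRd]  L3: P0=I P1=S P2=I P3=I  mem[L3]=20
2. P3: store L3 := 80  bus=[BusRdX]  L3: P0=I P1=I P2=I P3=M  mem[L3]=20
3. P2: store L2 := 38  bus=[BusRdX]  L2: P0=I P1=I P2=M P3=I  mem[L2]=10
4. P0: load  L2  bus=[BusRd,Flush]  L2: P0=S P1=I P2=S P3=I  mem[L2]=38
5. P2: load  L2  bus=[-]  L2: P0=S P1=I P2=S P3=I  mem[L2]=38
6. P3: load  L2  bus=[BusRd]  L2: P0=S P1=I P2=S P3=S  mem[L2]=38
7. P0: load  L2  bus=[-]  L2: P0=S P1=I P2=S P3=S  mem[L2]=38
8. P1: load  L0  bus=[BusRd]  L0: P0=I P1=S P2=I P3=I  mem[L0]=20
9. P1: store L2 := 22  bus=[BusRdX]  L2: P0=I P1=M P2=I P3=I  mem[L2]=38
10. P0: store L2 := 72  bus=[BusRdX,Flush]  L2: P0=M P1=I P2=I P3=I  mem[L2]=22
11. P3: load  L2  bus=[BusRd,Flush]  L2: P0=S P1=I P2=I P3=S  mem[L2]=72
12. P0: load  L1  bus=[BusRd]  L1: P0=S P1=I P2=I P3=I  mem[L1]=70
13. P0: load  L2  bus=[-]  L2: P0=S P1=I P2=I P3=S  mem[L2]=72
14. P2: load  L2  bus=[BusRd]  L2: P0=S P1=I P2=S P3=S  mem[L2]=72

invalidations = 1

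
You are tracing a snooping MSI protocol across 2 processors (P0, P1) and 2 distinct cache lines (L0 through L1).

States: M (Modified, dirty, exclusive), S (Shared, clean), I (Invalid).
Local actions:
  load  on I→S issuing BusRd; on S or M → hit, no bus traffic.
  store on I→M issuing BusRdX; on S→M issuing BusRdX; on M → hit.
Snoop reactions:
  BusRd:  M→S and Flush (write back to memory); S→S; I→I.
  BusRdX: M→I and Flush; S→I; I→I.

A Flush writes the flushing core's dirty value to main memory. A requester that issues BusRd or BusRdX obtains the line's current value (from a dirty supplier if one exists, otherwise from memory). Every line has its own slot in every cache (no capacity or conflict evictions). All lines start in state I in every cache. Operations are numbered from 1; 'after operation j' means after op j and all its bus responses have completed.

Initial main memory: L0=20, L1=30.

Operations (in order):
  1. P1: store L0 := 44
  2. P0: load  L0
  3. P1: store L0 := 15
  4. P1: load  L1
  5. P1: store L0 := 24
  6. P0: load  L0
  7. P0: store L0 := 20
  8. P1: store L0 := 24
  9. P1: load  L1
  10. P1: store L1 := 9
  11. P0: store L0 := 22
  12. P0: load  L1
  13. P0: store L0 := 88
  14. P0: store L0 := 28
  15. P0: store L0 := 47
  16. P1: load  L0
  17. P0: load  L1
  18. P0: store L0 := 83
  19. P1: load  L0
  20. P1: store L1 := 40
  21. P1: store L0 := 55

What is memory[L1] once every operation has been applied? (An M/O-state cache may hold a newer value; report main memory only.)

memory[L1] = 9

  op1 P1: store L0 := 44 → I/M on L0; bus BusRdX; mem=20
  op2 P0: load  L0 → S/S on L0; bus BusRd Flush; mem=44
  op3 P1: store L0 := 15 → I/M on L0; bus BusRdX; mem=44
  op4 P1: load  L1 → I/S on L1; bus BusRd; mem=30
  op5 P1: store L0 := 24 → I/M on L0; bus (none); mem=44
  op6 P0: load  L0 → S/S on L0; bus BusRd Flush; mem=24
  op7 P0: store L0 := 20 → M/I on L0; bus BusRdX; mem=24
  op8 P1: store L0 := 24 → I/M on L0; bus BusRdX Flush; mem=20
  op9 P1: load  L1 → I/S on L1; bus (none); mem=30
  op10 P1: store L1 := 9 → I/M on L1; bus BusRdX; mem=30
  op11 P0: store L0 := 22 → M/I on L0; bus BusRdX Flush; mem=24
  op12 P0: load  L1 → S/S on L1; bus BusRd Flush; mem=9
  op13 P0: store L0 := 88 → M/I on L0; bus (none); mem=24
  op14 P0: store L0 := 28 → M/I on L0; bus (none); mem=24
  op15 P0: store L0 := 47 → M/I on L0; bus (none); mem=24
  op16 P1: load  L0 → S/S on L0; bus BusRd Flush; mem=47
  op17 P0: load  L1 → S/S on L1; bus (none); mem=9
  op18 P0: store L0 := 83 → M/I on L0; bus BusRdX; mem=47
  op19 P1: load  L0 → S/S on L0; bus BusRd Flush; mem=83
  op20 P1: store L1 := 40 → I/M on L1; bus BusRdX; mem=9
  op21 P1: store L0 := 55 → I/M on L0; bus BusRdX; mem=83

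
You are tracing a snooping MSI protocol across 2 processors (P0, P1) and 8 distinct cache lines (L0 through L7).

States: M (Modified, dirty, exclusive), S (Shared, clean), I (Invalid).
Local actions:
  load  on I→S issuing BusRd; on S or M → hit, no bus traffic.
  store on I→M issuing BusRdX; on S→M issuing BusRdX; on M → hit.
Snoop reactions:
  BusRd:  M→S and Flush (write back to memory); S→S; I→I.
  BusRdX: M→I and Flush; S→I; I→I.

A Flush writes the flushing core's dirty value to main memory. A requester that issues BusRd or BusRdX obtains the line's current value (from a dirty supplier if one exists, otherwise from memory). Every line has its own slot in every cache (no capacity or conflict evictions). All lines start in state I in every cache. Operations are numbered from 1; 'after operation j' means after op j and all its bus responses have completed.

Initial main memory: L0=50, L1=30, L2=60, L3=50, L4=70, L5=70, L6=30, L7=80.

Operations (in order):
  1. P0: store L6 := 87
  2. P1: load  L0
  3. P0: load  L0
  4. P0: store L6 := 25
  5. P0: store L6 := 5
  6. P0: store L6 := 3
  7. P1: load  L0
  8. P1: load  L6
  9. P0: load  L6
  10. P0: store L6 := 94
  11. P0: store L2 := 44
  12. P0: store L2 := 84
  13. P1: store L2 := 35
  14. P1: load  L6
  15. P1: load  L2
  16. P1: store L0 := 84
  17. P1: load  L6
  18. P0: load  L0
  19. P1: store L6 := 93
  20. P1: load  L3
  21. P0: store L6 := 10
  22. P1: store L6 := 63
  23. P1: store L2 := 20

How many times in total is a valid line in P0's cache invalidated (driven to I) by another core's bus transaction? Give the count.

1. P0: store L6 := 87  bus=[BusRdX]  L6: P0=M P1=I  mem[L6]=30
2. P1: load  L0  bus=[BusRd]  L0: P0=I P1=S  mem[L0]=50
3. P0: load  L0  bus=[BusRd]  L0: P0=S P1=S  mem[L0]=50
4. P0: store L6 := 25  bus=[-]  L6: P0=M P1=I  mem[L6]=30
5. P0: store L6 := 5  bus=[-]  L6: P0=M P1=I  mem[L6]=30
6. P0: store L6 := 3  bus=[-]  L6: P0=M P1=I  mem[L6]=30
7. P1: load  L0  bus=[-]  L0: P0=S P1=S  mem[L0]=50
8. P1: load  L6  bus=[BusRd,Flush]  L6: P0=S P1=S  mem[L6]=3
9. P0: load  L6  bus=[-]  L6: P0=S P1=S  mem[L6]=3
10. P0: store L6 := 94  bus=[BusRdX]  L6: P0=M P1=I  mem[L6]=3
11. P0: store L2 := 44  bus=[BusRdX]  L2: P0=M P1=I  mem[L2]=60
12. P0: store L2 := 84  bus=[-]  L2: P0=M P1=I  mem[L2]=60
13. P1: store L2 := 35  bus=[BusRdX,Flush]  L2: P0=I P1=M  mem[L2]=84
14. P1: load  L6  bus=[BusRd,Flush]  L6: P0=S P1=S  mem[L6]=94
15. P1: load  L2  bus=[-]  L2: P0=I P1=M  mem[L2]=84
16. P1: store L0 := 84  bus=[BusRdX]  L0: P0=I P1=M  mem[L0]=50
17. P1: load  L6  bus=[-]  L6: P0=S P1=S  mem[L6]=94
18. P0: load  L0  bus=[BusRd,Flush]  L0: P0=S P1=S  mem[L0]=84
19. P1: store L6 := 93  bus=[BusRdX]  L6: P0=I P1=M  mem[L6]=94
20. P1: load  L3  bus=[BusRd]  L3: P0=I P1=S  mem[L3]=50
21. P0: store L6 := 10  bus=[BusRdX,Flush]  L6: P0=M P1=I  mem[L6]=93
22. P1: store L6 := 63  bus=[BusRdX,Flush]  L6: P0=I P1=M  mem[L6]=10
23. P1: store L2 := 20  bus=[-]  L2: P0=I P1=M  mem[L2]=84

invalidations = 4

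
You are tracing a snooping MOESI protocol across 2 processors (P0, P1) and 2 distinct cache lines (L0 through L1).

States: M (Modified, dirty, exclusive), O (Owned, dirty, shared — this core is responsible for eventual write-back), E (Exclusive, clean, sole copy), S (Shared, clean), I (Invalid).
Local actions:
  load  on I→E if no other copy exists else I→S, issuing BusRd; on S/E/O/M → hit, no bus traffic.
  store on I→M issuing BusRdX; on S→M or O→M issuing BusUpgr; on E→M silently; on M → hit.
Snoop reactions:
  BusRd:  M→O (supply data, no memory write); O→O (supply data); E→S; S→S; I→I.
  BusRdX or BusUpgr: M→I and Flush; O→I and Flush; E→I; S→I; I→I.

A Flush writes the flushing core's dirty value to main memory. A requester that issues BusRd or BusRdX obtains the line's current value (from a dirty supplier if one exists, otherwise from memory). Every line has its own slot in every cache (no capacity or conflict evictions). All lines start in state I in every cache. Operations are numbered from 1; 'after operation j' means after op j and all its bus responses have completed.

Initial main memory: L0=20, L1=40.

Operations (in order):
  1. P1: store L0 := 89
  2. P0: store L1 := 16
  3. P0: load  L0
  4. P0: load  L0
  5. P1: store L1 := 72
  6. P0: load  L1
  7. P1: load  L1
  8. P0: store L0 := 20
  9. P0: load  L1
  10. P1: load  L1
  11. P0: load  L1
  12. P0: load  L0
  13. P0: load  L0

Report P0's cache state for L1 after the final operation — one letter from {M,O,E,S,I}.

1. P1: store L0 := 89  bus=[BusRdX]  L0: P0=I P1=M  mem[L0]=20
2. P0: store L1 := 16  bus=[BusRdX]  L1: P0=M P1=I  mem[L1]=40
3. P0: load  L0  bus=[BusRd]  L0: P0=S P1=O  mem[L0]=20
4. P0: load  L0  bus=[-]  L0: P0=S P1=O  mem[L0]=20
5. P1: store L1 := 72  bus=[BusRdX,Flush]  L1: P0=I P1=M  mem[L1]=16
6. P0: load  L1  bus=[BusRd]  L1: P0=S P1=O  mem[L1]=16
7. P1: load  L1  bus=[-]  L1: P0=S P1=O  mem[L1]=16
8. P0: store L0 := 20  bus=[BusUpgr,Flush]  L0: P0=M P1=I  mem[L0]=89
9. P0: load  L1  bus=[-]  L1: P0=S P1=O  mem[L1]=16
10. P1: load  L1  bus=[-]  L1: P0=S P1=O  mem[L1]=16
11. P0: load  L1  bus=[-]  L1: P0=S P1=O  mem[L1]=16
12. P0: load  L0  bus=[-]  L0: P0=M P1=I  mem[L0]=89
13. P0: load  L0  bus=[-]  L0: P0=M P1=I  mem[L0]=89

state = S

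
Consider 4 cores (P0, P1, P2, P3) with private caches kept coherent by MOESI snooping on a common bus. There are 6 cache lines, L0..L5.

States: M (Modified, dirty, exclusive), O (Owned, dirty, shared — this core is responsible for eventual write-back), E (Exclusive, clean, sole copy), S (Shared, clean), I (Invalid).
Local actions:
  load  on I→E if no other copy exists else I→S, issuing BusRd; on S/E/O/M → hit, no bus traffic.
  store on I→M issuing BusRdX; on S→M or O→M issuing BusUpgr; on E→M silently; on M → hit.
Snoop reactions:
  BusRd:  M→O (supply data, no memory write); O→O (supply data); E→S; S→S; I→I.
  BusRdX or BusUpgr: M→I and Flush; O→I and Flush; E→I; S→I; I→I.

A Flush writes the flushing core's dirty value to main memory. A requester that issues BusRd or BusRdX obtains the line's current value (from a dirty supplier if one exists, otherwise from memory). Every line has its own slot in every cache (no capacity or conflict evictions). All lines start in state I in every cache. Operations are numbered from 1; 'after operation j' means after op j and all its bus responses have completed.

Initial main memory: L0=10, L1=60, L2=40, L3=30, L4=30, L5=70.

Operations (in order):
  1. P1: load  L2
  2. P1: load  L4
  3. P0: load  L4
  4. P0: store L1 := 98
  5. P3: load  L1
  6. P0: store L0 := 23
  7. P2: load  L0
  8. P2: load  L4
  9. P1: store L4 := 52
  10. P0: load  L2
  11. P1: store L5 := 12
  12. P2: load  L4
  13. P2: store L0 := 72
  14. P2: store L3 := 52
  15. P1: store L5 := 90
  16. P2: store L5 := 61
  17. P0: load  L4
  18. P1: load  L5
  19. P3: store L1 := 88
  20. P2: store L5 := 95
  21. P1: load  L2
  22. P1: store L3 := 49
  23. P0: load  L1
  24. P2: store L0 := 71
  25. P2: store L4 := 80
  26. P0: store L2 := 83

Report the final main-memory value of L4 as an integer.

memory[L4] = 52

[1] P1: load  L2 | P0:I, P1:E(40), P2:I, P3:I | bus: BusRd
[2] P1: load  L4 | P0:I, P1:E(30), P2:I, P3:I | bus: BusRd
[3] P0: load  L4 | P0:S(30), P1:S(30), P2:I, P3:I | bus: BusRd
[4] P0: store L1 := 98 | P0:M(98), P1:I, P2:I, P3:I | bus: BusRdX
[5] P3: load  L1 | P0:O(98), P1:I, P2:I, P3:S(98) | bus: BusRd
[6] P0: store L0 := 23 | P0:M(23), P1:I, P2:I, P3:I | bus: BusRdX
[7] P2: load  L0 | P0:O(23), P1:I, P2:S(23), P3:I | bus: BusRd
[8] P2: load  L4 | P0:S(30), P1:S(30), P2:S(30), P3:I | bus: BusRd
[9] P1: store L4 := 52 | P0:I, P1:M(52), P2:I, P3:I | bus: BusUpgr
[10] P0: load  L2 | P0:S(40), P1:S(40), P2:I, P3:I | bus: BusRd
[11] P1: store L5 := 12 | P0:I, P1:M(12), P2:I, P3:I | bus: BusRdX
[12] P2: load  L4 | P0:I, P1:O(52), P2:S(52), P3:I | bus: BusRd
[13] P2: store L0 := 72 | P0:I, P1:I, P2:M(72), P3:I | bus: BusUpgr,Flush
[14] P2: store L3 := 52 | P0:I, P1:I, P2:M(52), P3:I | bus: BusRdX
[15] P1: store L5 := 90 | P0:I, P1:M(90), P2:I, P3:I | bus: none
[16] P2: store L5 := 61 | P0:I, P1:I, P2:M(61), P3:I | bus: BusRdX,Flush
[17] P0: load  L4 | P0:S(52), P1:O(52), P2:S(52), P3:I | bus: BusRd
[18] P1: load  L5 | P0:I, P1:S(61), P2:O(61), P3:I | bus: BusRd
[19] P3: store L1 := 88 | P0:I, P1:I, P2:I, P3:M(88) | bus: BusUpgr,Flush
[20] P2: store L5 := 95 | P0:I, P1:I, P2:M(95), P3:I | bus: BusUpgr
[21] P1: load  L2 | P0:S(40), P1:S(40), P2:I, P3:I | bus: none
[22] P1: store L3 := 49 | P0:I, P1:M(49), P2:I, P3:I | bus: BusRdX,Flush
[23] P0: load  L1 | P0:S(88), P1:I, P2:I, P3:O(88) | bus: BusRd
[24] P2: store L0 := 71 | P0:I, P1:I, P2:M(71), P3:I | bus: none
[25] P2: store L4 := 80 | P0:I, P1:I, P2:M(80), P3:I | bus: BusUpgr,Flush
[26] P0: store L2 := 83 | P0:M(83), P1:I, P2:I, P3:I | bus: BusUpgr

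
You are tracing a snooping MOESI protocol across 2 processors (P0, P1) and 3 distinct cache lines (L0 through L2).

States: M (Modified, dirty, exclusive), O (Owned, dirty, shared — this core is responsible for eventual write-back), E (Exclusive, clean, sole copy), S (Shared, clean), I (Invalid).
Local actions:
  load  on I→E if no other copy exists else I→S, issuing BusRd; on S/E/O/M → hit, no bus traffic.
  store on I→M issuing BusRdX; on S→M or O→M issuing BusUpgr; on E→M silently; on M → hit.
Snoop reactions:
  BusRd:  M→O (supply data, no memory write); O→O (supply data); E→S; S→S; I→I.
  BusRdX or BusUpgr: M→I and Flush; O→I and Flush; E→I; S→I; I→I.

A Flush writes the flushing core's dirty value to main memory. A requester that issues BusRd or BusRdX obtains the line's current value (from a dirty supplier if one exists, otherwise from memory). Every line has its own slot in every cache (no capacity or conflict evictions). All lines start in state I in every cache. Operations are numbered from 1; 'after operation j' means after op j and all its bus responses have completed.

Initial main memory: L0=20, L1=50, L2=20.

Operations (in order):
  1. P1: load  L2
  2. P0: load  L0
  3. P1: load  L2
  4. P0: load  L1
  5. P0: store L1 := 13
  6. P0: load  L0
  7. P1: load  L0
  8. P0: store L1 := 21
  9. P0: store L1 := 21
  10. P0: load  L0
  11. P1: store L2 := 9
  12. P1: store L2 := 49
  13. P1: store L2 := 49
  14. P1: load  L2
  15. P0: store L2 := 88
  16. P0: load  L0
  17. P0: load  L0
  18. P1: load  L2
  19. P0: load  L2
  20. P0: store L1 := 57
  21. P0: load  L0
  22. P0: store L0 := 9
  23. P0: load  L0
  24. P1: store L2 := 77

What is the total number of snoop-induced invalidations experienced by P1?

invalidations = 2

1. P1: load  L2  bus=[BusRd]  L2: P0=I P1=E  mem[L2]=20
2. P0: load  L0  bus=[BusRd]  L0: P0=E P1=I  mem[L0]=20
3. P1: load  L2  bus=[-]  L2: P0=I P1=E  mem[L2]=20
4. P0: load  L1  bus=[BusRd]  L1: P0=E P1=I  mem[L1]=50
5. P0: store L1 := 13  bus=[-]  L1: P0=M P1=I  mem[L1]=50
6. P0: load  L0  bus=[-]  L0: P0=E P1=I  mem[L0]=20
7. P1: load  L0  bus=[BusRd]  L0: P0=S P1=S  mem[L0]=20
8. P0: store L1 := 21  bus=[-]  L1: P0=M P1=I  mem[L1]=50
9. P0: store L1 := 21  bus=[-]  L1: P0=M P1=I  mem[L1]=50
10. P0: load  L0  bus=[-]  L0: P0=S P1=S  mem[L0]=20
11. P1: store L2 := 9  bus=[-]  L2: P0=I P1=M  mem[L2]=20
12. P1: store L2 := 49  bus=[-]  L2: P0=I P1=M  mem[L2]=20
13. P1: store L2 := 49  bus=[-]  L2: P0=I P1=M  mem[L2]=20
14. P1: load  L2  bus=[-]  L2: P0=I P1=M  mem[L2]=20
15. P0: store L2 := 88  bus=[BusRdX,Flush]  L2: P0=M P1=I  mem[L2]=49
16. P0: load  L0  bus=[-]  L0: P0=S P1=S  mem[L0]=20
17. P0: load  L0  bus=[-]  L0: P0=S P1=S  mem[L0]=20
18. P1: load  L2  bus=[BusRd]  L2: P0=O P1=S  mem[L2]=49
19. P0: load  L2  bus=[-]  L2: P0=O P1=S  mem[L2]=49
20. P0: store L1 := 57  bus=[-]  L1: P0=M P1=I  mem[L1]=50
21. P0: load  L0  bus=[-]  L0: P0=S P1=S  mem[L0]=20
22. P0: store L0 := 9  bus=[BusUpgr]  L0: P0=M P1=I  mem[L0]=20
23. P0: load  L0  bus=[-]  L0: P0=M P1=I  mem[L0]=20
24. P1: store L2 := 77  bus=[BusUpgr,Flush]  L2: P0=I P1=M  mem[L2]=88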